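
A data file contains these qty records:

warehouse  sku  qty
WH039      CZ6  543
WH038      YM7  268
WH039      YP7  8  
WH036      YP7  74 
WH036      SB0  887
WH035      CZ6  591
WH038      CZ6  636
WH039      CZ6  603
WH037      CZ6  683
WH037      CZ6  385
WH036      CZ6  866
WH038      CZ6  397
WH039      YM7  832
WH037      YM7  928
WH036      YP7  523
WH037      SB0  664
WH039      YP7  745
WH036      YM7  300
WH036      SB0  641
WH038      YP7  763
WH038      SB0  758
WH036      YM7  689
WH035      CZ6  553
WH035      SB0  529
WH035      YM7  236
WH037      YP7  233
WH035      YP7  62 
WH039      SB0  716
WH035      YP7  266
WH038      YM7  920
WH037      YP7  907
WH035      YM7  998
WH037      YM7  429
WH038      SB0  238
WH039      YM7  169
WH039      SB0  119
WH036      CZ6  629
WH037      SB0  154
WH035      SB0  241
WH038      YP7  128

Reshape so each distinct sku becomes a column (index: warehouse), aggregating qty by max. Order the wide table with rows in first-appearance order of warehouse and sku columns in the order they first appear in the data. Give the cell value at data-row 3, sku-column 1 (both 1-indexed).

With rows in first-appearance order of warehouse, row 3 is warehouse=WH036. sku columns in first-appearance order: CZ6, YM7, YP7, SB0; column 1 is CZ6.
Long rows with warehouse=WH036, sku=CZ6: max(866, 629) = 866.

866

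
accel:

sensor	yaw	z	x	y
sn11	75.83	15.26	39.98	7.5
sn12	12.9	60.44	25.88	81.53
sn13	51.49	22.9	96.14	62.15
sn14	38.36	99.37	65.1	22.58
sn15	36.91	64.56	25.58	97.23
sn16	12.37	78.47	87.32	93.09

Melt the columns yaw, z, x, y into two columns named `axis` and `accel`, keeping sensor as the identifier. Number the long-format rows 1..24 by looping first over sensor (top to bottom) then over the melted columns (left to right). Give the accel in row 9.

24 rows total (6 × 4). Row 9: index ⌊(9-1)/4⌋ = 2 into sensor → sn13; (9-1) mod 4 = 0 into the melted columns → yaw.
So row 9 is (sn13, yaw, 51.49); accel = 51.49.

51.49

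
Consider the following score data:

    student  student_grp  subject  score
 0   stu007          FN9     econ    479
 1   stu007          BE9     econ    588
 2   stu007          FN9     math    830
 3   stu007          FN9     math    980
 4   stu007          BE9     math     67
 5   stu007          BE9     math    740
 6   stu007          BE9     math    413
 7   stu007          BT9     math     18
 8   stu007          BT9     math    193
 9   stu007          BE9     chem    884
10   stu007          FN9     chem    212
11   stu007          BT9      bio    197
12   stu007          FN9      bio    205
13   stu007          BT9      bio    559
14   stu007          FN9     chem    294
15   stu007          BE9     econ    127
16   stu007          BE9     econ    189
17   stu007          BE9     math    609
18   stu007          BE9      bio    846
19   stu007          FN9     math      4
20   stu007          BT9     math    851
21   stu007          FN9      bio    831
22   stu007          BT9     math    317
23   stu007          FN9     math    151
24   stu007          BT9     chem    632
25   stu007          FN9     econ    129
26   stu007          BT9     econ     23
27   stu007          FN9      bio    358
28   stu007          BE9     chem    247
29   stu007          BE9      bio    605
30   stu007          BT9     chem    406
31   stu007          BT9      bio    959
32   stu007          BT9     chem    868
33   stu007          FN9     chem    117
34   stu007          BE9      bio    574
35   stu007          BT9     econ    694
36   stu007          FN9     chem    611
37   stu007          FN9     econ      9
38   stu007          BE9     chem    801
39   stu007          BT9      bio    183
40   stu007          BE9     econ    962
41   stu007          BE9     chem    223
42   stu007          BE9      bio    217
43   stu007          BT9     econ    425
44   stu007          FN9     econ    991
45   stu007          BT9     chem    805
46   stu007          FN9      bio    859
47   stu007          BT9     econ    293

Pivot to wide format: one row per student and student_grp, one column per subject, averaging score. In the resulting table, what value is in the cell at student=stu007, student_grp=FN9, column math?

491.25

Rows with student=stu007, student_grp=FN9 and subject=math: score values are 830, 980, 4, 151.
(830 + 980 + 4 + 151) / 4 = 491.25.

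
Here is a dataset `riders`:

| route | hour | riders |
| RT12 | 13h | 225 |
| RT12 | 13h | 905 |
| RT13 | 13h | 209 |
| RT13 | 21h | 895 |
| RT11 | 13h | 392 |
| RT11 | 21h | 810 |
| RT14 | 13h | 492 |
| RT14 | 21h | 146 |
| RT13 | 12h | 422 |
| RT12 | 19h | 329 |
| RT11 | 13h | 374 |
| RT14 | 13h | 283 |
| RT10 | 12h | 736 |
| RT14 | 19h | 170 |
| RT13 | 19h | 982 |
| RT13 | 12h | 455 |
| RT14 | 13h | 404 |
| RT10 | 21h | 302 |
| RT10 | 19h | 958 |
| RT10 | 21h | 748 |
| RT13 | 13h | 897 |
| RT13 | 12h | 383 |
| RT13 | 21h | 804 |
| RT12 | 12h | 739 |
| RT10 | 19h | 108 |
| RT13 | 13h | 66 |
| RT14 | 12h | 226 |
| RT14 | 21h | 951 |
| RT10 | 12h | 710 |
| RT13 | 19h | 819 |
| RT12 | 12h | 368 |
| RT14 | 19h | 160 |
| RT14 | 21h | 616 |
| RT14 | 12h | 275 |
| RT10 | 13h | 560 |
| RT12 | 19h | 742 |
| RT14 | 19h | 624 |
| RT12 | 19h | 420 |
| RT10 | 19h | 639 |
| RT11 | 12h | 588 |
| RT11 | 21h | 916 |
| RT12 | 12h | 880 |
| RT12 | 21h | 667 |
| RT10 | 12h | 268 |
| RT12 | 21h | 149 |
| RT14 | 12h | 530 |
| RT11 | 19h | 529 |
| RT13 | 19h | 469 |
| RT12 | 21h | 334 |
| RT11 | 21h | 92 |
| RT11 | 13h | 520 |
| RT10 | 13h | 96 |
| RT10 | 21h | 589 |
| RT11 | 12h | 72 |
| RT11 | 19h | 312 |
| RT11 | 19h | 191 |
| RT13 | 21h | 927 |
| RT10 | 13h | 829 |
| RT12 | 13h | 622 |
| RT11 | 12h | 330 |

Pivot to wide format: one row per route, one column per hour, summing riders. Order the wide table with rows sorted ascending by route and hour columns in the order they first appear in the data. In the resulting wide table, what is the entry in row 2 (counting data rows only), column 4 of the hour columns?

With rows sorted ascending by route, row 2 is route=RT11. hour columns in first-appearance order: 13h, 21h, 12h, 19h; column 4 is 19h.
Long rows with route=RT11, hour=19h: 529 + 312 + 191 = 1032.

1032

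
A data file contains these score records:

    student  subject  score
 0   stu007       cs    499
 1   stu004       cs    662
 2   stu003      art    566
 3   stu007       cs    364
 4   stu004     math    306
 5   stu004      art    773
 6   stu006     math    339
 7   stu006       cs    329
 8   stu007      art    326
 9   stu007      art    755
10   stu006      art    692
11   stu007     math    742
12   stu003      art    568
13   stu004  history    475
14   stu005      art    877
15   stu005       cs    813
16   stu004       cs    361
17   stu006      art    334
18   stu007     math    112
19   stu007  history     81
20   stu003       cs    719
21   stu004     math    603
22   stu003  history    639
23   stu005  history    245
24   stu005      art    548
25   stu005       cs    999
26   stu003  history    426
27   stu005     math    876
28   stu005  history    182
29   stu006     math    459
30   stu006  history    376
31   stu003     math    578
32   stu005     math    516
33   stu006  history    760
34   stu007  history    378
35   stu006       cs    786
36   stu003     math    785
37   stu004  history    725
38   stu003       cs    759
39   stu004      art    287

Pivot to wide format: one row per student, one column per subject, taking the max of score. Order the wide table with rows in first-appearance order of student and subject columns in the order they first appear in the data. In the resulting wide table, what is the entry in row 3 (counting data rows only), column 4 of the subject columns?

With rows in first-appearance order of student, row 3 is student=stu003. subject columns in first-appearance order: cs, art, math, history; column 4 is history.
Long rows with student=stu003, subject=history: max(639, 426) = 639.

639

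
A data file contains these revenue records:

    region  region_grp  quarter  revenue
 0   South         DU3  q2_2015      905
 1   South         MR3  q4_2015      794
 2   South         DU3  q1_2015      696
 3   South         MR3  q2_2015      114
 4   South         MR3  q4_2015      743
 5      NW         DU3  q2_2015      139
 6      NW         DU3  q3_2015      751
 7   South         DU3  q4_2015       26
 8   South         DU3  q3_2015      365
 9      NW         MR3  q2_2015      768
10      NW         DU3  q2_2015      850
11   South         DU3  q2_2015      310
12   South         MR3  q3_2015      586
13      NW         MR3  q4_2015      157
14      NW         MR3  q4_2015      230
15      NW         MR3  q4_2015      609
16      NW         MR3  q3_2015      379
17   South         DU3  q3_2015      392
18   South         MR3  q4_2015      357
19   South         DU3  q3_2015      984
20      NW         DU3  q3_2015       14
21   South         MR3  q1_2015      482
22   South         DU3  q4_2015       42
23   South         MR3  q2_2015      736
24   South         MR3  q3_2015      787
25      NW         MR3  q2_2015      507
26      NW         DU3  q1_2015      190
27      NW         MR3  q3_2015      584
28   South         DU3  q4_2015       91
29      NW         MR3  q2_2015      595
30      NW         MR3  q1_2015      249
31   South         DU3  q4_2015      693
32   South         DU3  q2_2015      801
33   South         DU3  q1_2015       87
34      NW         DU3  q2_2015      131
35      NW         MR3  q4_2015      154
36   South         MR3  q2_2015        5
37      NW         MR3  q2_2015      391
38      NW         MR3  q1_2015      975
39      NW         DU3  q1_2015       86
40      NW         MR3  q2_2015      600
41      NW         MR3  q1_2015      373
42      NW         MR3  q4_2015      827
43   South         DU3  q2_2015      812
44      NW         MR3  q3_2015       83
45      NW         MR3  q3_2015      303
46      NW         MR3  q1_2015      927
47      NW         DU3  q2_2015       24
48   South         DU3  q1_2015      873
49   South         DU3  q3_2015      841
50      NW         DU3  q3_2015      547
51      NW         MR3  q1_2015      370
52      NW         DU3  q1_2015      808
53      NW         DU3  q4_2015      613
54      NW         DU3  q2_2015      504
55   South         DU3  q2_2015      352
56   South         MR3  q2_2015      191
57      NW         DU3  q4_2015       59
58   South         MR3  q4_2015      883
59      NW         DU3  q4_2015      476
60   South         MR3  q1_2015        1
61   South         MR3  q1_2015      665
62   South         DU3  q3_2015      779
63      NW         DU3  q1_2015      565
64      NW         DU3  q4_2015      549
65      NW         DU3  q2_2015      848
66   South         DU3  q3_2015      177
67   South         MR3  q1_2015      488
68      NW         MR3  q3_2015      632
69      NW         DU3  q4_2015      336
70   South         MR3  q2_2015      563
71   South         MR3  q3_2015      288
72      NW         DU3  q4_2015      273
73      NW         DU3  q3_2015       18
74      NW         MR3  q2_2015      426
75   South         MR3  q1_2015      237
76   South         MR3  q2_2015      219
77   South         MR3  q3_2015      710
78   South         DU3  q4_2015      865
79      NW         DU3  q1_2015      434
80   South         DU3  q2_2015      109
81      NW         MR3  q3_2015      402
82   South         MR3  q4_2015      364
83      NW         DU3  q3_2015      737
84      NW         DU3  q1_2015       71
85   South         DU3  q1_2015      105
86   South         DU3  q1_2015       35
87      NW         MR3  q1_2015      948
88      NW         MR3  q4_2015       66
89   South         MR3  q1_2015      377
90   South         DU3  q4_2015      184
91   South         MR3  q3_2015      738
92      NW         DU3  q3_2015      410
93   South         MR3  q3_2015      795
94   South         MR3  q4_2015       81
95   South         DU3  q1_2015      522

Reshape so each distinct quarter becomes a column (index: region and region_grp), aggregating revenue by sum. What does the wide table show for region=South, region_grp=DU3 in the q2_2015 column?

Rows with region=South, region_grp=DU3 and quarter=q2_2015: revenue values are 905, 310, 801, 812, 352, 109.
905 + 310 + 801 + 812 + 352 + 109 = 3289.

3289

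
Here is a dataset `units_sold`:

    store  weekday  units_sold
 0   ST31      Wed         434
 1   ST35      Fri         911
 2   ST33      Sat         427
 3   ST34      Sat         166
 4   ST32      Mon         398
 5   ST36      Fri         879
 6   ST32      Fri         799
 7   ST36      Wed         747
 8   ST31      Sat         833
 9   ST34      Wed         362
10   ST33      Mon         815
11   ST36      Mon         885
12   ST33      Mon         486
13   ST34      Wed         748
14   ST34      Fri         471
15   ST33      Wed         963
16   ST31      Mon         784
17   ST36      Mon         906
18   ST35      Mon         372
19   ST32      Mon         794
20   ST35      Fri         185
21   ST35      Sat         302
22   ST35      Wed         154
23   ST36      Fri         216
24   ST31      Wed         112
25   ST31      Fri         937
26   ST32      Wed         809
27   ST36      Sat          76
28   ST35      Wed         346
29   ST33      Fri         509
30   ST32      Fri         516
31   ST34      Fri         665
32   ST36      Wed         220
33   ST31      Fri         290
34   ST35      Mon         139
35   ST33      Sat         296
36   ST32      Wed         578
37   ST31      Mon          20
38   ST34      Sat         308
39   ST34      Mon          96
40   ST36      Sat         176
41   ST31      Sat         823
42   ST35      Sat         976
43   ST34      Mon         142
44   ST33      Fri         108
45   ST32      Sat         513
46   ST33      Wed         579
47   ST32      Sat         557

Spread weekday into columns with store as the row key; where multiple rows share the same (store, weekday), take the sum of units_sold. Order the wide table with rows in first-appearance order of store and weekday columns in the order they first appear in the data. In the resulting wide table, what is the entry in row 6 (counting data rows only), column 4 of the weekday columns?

With rows in first-appearance order of store, row 6 is store=ST36. weekday columns in first-appearance order: Wed, Fri, Sat, Mon; column 4 is Mon.
Long rows with store=ST36, weekday=Mon: 885 + 906 = 1791.

1791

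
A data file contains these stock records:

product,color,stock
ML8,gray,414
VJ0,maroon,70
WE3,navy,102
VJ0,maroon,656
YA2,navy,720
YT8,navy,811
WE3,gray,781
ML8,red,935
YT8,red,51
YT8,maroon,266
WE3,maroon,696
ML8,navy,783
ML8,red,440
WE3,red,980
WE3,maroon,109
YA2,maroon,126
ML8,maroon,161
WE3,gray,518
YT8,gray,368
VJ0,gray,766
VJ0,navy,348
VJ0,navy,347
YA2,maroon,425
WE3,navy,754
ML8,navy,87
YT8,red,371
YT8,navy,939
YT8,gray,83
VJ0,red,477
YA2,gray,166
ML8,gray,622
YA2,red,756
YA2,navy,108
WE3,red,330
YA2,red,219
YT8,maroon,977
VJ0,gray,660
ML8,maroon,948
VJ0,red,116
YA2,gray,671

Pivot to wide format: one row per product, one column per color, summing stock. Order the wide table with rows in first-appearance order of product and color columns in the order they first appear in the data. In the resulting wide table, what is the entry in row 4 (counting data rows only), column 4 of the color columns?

With rows in first-appearance order of product, row 4 is product=YA2. color columns in first-appearance order: gray, maroon, navy, red; column 4 is red.
Long rows with product=YA2, color=red: 756 + 219 = 975.

975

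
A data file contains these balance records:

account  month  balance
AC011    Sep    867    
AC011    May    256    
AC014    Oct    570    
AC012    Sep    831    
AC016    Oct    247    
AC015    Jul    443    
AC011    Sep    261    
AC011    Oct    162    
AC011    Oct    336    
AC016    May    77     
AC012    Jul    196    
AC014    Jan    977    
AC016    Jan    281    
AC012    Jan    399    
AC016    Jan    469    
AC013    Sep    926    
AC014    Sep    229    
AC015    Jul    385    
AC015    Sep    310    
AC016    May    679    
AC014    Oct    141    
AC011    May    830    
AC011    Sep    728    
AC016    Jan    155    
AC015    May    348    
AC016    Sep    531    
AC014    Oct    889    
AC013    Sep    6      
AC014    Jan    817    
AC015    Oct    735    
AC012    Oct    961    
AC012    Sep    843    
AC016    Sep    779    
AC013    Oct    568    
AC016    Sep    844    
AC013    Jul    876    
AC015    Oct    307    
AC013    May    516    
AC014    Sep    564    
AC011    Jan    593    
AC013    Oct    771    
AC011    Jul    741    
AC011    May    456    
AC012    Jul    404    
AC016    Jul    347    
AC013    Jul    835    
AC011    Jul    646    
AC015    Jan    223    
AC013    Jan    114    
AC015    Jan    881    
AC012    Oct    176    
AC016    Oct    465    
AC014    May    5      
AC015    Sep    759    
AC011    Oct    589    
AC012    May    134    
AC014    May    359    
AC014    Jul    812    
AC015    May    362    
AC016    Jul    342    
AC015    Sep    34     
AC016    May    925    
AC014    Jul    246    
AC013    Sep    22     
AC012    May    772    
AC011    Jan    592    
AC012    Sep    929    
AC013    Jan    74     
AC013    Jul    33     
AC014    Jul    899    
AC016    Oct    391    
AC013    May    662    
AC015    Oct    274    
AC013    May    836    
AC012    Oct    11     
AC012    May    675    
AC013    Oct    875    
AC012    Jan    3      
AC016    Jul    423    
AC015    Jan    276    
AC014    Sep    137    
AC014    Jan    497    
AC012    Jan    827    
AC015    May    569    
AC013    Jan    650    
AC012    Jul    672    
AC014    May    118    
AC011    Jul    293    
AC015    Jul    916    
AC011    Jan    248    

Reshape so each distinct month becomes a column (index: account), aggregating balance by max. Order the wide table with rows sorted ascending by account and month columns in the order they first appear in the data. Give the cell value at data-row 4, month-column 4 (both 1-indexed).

899

With rows sorted ascending by account, row 4 is account=AC014. month columns in first-appearance order: Sep, May, Oct, Jul, Jan; column 4 is Jul.
Long rows with account=AC014, month=Jul: max(812, 246, 899) = 899.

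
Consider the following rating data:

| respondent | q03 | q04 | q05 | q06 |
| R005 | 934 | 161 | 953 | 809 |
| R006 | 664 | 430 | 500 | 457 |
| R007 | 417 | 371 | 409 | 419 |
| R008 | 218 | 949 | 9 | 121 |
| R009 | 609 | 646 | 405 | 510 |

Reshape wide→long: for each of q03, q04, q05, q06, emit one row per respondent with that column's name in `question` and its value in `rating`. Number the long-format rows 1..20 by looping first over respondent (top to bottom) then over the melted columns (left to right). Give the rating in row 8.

20 rows total (5 × 4). Row 8: index ⌊(8-1)/4⌋ = 1 into respondent → R006; (8-1) mod 4 = 3 into the melted columns → q06.
So row 8 is (R006, q06, 457); rating = 457.

457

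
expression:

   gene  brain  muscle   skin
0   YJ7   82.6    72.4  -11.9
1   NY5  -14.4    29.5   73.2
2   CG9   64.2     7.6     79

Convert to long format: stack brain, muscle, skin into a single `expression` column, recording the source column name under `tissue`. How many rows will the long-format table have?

9

3 gene values × 3 melted columns = 9 rows.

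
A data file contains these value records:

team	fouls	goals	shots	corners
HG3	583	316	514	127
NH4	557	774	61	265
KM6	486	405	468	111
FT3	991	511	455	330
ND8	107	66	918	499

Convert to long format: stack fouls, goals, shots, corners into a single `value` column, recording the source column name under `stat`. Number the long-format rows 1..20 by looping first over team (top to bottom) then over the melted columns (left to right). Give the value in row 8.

20 rows total (5 × 4). Row 8: index ⌊(8-1)/4⌋ = 1 into team → NH4; (8-1) mod 4 = 3 into the melted columns → corners.
So row 8 is (NH4, corners, 265); value = 265.

265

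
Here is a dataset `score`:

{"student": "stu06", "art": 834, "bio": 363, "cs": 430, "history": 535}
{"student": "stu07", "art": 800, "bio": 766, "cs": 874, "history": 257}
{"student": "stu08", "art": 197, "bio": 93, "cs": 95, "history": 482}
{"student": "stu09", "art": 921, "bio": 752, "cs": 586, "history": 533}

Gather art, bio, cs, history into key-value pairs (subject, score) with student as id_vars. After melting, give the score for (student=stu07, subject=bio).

766

Unpivoting turns each (student, wide-column) pair into one long row.
The wide cell at row stu07, column bio holds 766, so the long row (stu07, bio) has score=766.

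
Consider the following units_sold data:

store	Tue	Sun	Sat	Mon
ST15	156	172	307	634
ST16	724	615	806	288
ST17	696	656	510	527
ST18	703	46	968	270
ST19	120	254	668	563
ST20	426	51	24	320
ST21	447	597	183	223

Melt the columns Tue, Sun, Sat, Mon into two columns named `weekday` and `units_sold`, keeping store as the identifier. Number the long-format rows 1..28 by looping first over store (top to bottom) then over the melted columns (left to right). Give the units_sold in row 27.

183

28 rows total (7 × 4). Row 27: index ⌊(27-1)/4⌋ = 6 into store → ST21; (27-1) mod 4 = 2 into the melted columns → Sat.
So row 27 is (ST21, Sat, 183); units_sold = 183.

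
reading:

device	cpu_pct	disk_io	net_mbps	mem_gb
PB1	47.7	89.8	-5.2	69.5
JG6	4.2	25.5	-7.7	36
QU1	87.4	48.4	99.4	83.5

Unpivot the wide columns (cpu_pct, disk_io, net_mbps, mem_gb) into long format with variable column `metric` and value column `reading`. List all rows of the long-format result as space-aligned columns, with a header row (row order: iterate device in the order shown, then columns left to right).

Each (device, column) pair becomes one row: 3 × 4 = 12 rows.
For example, (PB1, cpu_pct) → reading=47.7.

device  metric    reading
PB1     cpu_pct   47.7   
PB1     disk_io   89.8   
PB1     net_mbps  -5.2   
PB1     mem_gb    69.5   
JG6     cpu_pct   4.2    
JG6     disk_io   25.5   
JG6     net_mbps  -7.7   
JG6     mem_gb    36     
QU1     cpu_pct   87.4   
QU1     disk_io   48.4   
QU1     net_mbps  99.4   
QU1     mem_gb    83.5   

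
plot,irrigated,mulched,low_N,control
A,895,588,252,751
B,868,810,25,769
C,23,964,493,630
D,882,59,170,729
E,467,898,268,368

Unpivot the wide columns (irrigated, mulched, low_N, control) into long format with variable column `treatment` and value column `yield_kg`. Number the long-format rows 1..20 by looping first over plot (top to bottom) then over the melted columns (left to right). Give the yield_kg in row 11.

20 rows total (5 × 4). Row 11: index ⌊(11-1)/4⌋ = 2 into plot → C; (11-1) mod 4 = 2 into the melted columns → low_N.
So row 11 is (C, low_N, 493); yield_kg = 493.

493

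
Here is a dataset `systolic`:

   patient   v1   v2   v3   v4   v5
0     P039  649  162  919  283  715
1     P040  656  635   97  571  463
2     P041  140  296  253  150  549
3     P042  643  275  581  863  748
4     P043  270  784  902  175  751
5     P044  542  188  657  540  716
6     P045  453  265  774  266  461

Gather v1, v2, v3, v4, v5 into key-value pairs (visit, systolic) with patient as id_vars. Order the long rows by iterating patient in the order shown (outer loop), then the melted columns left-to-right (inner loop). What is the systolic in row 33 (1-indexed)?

774

35 rows total (7 × 5). Row 33: index ⌊(33-1)/5⌋ = 6 into patient → P045; (33-1) mod 5 = 2 into the melted columns → v3.
So row 33 is (P045, v3, 774); systolic = 774.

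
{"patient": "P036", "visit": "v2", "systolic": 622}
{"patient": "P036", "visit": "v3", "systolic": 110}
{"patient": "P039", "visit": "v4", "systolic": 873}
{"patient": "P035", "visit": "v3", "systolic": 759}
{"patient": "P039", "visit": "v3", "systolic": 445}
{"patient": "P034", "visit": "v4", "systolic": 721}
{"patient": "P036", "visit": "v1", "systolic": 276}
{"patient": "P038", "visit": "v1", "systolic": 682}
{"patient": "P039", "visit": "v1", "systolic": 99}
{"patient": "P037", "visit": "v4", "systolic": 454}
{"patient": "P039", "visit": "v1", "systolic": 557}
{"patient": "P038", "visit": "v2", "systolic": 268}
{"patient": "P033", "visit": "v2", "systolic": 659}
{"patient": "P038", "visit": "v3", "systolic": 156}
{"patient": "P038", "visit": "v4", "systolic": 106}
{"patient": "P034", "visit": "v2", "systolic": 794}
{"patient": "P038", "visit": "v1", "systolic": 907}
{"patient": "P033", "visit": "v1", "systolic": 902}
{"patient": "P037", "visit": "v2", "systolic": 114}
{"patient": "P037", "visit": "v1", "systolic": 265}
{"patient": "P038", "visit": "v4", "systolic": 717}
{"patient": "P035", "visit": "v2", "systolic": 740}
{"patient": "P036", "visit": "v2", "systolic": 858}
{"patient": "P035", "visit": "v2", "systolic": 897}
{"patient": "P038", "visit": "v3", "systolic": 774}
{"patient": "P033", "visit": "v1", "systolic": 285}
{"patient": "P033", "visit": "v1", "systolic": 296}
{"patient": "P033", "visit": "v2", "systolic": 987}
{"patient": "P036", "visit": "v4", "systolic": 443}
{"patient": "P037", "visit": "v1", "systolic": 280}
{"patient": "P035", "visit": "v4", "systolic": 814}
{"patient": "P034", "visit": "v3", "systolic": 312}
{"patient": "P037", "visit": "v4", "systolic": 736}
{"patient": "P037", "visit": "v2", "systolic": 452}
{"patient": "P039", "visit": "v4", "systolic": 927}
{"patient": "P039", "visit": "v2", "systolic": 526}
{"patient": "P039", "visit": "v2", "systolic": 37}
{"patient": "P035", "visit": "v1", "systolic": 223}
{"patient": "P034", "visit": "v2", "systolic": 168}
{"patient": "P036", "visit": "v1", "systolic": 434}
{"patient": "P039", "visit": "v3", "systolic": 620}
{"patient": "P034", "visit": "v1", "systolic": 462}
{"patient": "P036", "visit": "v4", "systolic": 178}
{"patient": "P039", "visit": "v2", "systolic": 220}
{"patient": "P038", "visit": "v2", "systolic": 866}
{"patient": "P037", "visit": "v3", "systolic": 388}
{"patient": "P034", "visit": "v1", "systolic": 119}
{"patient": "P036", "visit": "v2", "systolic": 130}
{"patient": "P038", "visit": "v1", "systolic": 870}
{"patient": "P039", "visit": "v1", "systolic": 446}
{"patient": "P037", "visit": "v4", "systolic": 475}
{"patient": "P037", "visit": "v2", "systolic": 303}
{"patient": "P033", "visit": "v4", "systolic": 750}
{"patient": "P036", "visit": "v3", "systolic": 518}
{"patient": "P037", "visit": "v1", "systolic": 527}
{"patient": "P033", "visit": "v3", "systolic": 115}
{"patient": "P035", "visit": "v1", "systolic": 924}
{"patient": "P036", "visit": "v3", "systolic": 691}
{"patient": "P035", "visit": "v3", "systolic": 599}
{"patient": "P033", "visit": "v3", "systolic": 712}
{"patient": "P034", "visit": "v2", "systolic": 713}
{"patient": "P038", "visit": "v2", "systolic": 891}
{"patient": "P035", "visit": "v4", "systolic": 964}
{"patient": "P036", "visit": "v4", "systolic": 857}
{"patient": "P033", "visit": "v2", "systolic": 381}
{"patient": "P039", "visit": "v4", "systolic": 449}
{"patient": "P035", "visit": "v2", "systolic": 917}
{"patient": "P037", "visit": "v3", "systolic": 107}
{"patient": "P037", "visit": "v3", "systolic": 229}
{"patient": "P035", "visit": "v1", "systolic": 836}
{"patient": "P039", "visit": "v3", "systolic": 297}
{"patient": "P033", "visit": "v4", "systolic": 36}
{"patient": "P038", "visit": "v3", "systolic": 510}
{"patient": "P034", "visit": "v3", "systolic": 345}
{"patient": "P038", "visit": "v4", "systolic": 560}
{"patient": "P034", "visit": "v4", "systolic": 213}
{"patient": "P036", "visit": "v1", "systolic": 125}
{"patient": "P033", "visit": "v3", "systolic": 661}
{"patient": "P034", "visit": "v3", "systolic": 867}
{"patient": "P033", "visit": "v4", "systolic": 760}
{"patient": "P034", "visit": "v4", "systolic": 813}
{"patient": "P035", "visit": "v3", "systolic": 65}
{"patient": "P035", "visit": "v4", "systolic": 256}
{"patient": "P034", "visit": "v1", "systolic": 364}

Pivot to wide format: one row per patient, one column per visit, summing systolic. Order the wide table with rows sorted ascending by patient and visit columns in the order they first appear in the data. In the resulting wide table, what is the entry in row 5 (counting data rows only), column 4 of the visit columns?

With rows sorted ascending by patient, row 5 is patient=P037. visit columns in first-appearance order: v2, v3, v4, v1; column 4 is v1.
Long rows with patient=P037, visit=v1: 265 + 280 + 527 = 1072.

1072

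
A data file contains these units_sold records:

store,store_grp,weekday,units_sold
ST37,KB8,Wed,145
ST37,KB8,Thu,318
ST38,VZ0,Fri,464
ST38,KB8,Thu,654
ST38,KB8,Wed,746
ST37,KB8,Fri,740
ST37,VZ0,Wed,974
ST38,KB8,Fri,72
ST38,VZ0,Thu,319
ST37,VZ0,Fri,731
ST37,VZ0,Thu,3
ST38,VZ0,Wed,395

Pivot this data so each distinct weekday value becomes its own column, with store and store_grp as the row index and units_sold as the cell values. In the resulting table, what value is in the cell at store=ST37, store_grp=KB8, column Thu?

Wide layout: rows indexed by store and store_grp, columns are the 3 distinct weekday values (Wed, Thu, Fri).
Cell (store=ST37, store_grp=KB8, weekday=Thu) draws from the long row where store=ST37, store_grp=KB8 and weekday=Thu, which has units_sold=318.

318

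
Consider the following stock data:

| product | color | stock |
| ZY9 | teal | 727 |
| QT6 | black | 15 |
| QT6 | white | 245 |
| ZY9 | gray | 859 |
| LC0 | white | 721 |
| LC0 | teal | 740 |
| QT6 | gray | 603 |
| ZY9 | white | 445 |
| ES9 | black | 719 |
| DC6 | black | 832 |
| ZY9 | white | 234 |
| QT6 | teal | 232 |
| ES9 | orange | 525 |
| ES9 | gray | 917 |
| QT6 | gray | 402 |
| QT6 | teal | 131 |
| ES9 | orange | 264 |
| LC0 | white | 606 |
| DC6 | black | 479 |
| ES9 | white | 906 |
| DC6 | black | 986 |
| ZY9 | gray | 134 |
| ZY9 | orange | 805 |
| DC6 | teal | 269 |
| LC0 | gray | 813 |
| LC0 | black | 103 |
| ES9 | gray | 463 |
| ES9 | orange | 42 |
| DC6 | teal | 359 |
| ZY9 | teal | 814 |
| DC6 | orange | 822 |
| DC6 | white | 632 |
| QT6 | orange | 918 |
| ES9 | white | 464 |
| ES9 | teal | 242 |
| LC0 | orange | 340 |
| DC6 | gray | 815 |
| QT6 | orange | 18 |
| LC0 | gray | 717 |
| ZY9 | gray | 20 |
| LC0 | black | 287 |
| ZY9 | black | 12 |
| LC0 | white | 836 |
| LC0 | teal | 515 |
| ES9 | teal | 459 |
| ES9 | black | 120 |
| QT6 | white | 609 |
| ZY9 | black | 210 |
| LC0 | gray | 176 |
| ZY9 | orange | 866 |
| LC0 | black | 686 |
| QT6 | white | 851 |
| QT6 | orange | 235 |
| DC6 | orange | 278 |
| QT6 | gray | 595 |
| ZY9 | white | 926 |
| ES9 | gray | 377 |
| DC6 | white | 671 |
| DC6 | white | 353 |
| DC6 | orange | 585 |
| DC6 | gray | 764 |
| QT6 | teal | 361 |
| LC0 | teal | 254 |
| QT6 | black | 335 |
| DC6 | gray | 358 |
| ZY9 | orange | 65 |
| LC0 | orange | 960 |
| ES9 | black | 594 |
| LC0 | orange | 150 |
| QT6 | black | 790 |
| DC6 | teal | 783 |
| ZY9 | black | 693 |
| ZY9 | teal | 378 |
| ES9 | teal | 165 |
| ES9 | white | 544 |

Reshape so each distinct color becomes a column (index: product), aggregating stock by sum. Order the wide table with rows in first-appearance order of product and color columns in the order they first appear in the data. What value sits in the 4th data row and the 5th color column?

With rows in first-appearance order of product, row 4 is product=ES9. color columns in first-appearance order: teal, black, white, gray, orange; column 5 is orange.
Long rows with product=ES9, color=orange: 525 + 264 + 42 = 831.

831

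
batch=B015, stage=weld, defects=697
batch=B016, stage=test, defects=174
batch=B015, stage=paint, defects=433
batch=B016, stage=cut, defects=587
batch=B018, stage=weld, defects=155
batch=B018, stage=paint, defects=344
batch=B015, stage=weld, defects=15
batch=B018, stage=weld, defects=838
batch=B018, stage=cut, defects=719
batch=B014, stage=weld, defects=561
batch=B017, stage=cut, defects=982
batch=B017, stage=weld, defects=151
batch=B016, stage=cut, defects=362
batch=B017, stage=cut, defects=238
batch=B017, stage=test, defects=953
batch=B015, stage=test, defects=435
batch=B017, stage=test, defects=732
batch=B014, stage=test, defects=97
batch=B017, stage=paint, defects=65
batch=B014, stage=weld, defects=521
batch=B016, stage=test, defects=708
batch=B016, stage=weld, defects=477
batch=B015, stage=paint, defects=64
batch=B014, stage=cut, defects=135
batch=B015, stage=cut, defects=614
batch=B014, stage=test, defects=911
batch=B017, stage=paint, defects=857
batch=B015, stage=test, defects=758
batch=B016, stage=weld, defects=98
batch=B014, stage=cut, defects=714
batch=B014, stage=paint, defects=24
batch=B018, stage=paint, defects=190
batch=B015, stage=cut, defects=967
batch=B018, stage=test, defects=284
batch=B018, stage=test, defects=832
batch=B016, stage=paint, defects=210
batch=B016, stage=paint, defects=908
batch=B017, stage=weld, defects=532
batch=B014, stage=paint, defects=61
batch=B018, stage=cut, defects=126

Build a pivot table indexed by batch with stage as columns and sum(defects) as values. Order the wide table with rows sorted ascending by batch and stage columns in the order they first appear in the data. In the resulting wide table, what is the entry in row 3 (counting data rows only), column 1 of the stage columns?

With rows sorted ascending by batch, row 3 is batch=B016. stage columns in first-appearance order: weld, test, paint, cut; column 1 is weld.
Long rows with batch=B016, stage=weld: 477 + 98 = 575.

575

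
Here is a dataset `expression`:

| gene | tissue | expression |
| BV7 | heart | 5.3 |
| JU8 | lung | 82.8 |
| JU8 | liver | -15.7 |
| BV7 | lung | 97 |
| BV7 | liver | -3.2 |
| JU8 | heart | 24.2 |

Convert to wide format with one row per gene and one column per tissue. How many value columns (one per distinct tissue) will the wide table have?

3 distinct tissue values: heart, liver, lung.

3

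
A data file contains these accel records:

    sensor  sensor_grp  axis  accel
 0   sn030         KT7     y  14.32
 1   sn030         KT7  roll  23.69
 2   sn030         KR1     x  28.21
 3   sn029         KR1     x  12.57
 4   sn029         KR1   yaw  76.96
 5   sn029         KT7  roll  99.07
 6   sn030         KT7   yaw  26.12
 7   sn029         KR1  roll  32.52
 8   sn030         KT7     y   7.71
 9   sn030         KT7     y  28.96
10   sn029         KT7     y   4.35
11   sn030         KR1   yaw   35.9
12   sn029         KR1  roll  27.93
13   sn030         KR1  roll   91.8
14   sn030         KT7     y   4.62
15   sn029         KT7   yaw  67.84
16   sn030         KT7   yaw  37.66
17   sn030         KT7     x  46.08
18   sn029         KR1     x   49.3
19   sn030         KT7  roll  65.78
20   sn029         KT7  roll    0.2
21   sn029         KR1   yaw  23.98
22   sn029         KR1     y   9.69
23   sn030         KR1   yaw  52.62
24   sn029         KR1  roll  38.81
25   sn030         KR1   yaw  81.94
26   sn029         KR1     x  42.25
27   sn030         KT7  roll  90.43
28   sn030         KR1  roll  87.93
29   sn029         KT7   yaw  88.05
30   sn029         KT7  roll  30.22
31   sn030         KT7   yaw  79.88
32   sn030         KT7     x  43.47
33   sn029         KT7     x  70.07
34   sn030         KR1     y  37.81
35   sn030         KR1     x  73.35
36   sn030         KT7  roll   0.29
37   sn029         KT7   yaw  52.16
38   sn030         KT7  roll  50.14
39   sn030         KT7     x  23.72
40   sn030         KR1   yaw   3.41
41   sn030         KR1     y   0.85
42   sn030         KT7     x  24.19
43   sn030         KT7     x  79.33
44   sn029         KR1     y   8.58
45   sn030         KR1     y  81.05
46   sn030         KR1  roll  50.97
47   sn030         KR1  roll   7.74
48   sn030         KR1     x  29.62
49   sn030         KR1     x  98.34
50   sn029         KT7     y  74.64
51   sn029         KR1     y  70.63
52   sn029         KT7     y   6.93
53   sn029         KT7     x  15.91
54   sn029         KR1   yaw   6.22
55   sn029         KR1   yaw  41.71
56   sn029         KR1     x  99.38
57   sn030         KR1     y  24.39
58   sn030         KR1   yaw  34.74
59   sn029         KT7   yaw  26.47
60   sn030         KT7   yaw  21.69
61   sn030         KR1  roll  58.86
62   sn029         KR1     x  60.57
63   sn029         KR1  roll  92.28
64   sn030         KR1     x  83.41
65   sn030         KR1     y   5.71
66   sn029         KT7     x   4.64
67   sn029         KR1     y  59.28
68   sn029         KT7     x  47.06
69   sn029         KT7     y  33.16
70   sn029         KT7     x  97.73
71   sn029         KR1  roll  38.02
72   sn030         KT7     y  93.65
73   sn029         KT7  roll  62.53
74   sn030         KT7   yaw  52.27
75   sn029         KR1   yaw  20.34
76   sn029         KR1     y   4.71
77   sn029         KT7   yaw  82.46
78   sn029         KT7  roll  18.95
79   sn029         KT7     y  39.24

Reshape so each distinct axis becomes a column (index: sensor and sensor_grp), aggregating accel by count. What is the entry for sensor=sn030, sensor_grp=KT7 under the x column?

Rows with sensor=sn030, sensor_grp=KT7 and axis=x: accel values are 46.08, 43.47, 23.72, 24.19, 79.33.
5 rows match — count = 5.

5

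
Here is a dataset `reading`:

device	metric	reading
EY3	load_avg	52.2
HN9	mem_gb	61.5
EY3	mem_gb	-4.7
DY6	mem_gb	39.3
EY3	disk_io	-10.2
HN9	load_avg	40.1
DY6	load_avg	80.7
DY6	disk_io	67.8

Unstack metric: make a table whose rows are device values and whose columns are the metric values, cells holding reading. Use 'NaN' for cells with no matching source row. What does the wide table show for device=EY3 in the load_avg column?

52.2

The long row with device=EY3, metric=load_avg has reading=52.2.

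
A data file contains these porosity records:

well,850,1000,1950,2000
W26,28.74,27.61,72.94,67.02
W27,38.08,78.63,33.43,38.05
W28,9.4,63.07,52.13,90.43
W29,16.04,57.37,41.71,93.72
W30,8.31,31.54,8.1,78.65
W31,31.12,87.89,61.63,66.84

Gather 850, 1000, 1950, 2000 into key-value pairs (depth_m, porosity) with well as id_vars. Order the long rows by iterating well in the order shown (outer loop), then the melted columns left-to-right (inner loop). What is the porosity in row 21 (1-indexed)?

24 rows total (6 × 4). Row 21: index ⌊(21-1)/4⌋ = 5 into well → W31; (21-1) mod 4 = 0 into the melted columns → 850.
So row 21 is (W31, 850, 31.12); porosity = 31.12.

31.12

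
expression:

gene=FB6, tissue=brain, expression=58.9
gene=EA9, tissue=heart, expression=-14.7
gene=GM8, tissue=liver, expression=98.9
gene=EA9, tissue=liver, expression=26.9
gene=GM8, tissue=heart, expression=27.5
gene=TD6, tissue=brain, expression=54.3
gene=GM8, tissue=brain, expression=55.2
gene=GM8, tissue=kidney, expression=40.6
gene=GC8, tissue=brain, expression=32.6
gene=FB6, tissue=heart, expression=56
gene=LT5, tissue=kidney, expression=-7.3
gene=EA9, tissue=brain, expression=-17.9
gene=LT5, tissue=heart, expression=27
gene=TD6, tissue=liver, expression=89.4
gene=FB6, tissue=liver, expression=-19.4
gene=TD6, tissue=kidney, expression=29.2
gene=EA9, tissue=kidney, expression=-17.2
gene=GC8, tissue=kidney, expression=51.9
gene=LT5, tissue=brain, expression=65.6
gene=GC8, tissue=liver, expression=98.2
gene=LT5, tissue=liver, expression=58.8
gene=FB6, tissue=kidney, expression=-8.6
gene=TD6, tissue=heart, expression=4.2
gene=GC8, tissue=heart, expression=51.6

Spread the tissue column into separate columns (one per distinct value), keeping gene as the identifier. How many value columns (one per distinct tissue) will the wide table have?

4 distinct tissue values: heart, liver, kidney, brain.

4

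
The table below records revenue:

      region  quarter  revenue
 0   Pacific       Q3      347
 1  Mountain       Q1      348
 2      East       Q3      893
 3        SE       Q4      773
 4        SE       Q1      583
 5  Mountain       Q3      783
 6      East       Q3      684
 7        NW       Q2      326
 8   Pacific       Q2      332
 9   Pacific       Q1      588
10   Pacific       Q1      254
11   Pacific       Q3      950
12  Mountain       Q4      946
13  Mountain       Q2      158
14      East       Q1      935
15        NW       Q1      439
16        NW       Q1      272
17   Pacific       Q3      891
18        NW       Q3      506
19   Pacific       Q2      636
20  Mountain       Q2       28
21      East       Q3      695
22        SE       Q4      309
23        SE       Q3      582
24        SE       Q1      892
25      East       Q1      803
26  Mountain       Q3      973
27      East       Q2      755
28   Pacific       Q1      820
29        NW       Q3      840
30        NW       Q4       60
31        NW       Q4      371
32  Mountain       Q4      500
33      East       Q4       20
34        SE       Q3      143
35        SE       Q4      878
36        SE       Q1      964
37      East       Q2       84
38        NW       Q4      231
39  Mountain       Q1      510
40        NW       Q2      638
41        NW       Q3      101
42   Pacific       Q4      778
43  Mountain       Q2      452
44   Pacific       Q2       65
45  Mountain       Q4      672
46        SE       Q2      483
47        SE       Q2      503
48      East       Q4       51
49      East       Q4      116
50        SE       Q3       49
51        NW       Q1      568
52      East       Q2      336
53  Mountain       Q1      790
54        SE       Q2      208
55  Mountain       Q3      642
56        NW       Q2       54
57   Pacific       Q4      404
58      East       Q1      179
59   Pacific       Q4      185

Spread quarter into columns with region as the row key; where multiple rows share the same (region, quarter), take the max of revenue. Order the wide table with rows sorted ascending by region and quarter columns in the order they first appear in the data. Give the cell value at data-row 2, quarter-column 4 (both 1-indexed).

452

With rows sorted ascending by region, row 2 is region=Mountain. quarter columns in first-appearance order: Q3, Q1, Q4, Q2; column 4 is Q2.
Long rows with region=Mountain, quarter=Q2: max(158, 28, 452) = 452.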